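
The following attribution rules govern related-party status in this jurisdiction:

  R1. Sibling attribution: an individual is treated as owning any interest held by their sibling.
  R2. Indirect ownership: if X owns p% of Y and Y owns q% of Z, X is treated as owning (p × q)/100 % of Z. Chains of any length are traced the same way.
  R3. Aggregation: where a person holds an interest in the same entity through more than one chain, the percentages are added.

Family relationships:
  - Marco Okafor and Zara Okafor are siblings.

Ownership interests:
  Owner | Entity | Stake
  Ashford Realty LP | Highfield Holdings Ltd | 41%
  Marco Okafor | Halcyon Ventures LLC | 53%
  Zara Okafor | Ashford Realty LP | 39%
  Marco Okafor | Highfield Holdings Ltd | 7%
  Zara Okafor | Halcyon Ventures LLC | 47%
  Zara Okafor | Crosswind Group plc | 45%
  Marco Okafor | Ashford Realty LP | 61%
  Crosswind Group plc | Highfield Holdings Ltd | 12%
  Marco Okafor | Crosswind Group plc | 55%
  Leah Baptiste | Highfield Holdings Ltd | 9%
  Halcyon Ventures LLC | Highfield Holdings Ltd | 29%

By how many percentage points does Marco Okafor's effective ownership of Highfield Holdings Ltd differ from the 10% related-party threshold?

By sibling attribution (R1), Marco Okafor is treated as also owning Zara Okafor's interest in Ashford Realty LP, giving 61% + 39% = 100%.
By sibling attribution (R1), Marco Okafor is treated as also owning Zara Okafor's interest in Crosswind Group plc, giving 55% + 45% = 100%.
By sibling attribution (R1), Marco Okafor is treated as also owning Zara Okafor's interest in Halcyon Ventures LLC, giving 53% + 47% = 100%.
Chain via Ashford Realty LP (R2): 100% × 41% = 41% of Highfield Holdings Ltd.
Chain via Crosswind Group plc (R2): 100% × 12% = 12% of Highfield Holdings Ltd.
Chain via Halcyon Ventures LLC (R2): 100% × 29% = 29% of Highfield Holdings Ltd.
Direct interest in Highfield Holdings Ltd: 7%.
Aggregating (R3): 41% + 12% + 29% + 7% = 89%.
89% exceeds the 10% threshold by 79 percentage points.

79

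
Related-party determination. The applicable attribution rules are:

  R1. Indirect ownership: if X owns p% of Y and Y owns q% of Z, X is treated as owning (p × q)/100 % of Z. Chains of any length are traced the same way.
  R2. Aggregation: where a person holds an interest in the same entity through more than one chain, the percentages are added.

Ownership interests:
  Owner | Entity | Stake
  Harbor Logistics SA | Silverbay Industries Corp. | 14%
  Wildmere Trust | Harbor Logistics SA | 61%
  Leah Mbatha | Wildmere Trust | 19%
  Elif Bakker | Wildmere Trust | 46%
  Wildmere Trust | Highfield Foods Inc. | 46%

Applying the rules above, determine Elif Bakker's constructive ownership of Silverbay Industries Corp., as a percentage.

Chain via Wildmere Trust → Harbor Logistics SA (R1): 46% × 61% × 14% = 3.9284% of Silverbay Industries Corp.

3.9284%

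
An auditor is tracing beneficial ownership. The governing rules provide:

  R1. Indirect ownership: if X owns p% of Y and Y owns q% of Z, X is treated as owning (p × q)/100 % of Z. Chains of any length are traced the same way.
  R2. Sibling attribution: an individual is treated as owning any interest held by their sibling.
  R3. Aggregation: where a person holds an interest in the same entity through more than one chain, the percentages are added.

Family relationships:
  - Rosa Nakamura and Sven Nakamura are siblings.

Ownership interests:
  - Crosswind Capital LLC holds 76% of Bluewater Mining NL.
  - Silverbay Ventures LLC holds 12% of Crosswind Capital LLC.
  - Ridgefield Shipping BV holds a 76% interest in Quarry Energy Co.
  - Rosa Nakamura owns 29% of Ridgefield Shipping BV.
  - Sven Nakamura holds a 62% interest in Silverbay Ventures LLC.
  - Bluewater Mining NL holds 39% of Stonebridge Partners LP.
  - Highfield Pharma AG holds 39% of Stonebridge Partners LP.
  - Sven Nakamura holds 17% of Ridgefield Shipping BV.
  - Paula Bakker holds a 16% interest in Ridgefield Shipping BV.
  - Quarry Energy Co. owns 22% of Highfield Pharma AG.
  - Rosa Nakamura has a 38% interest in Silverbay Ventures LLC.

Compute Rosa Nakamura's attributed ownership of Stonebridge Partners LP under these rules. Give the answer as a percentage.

By sibling attribution (R2), Rosa Nakamura is treated as also owning Sven Nakamura's interest in Silverbay Ventures LLC, giving 38% + 62% = 100%.
By sibling attribution (R2), Rosa Nakamura is treated as also owning Sven Nakamura's interest in Ridgefield Shipping BV, giving 29% + 17% = 46%.
Chain via Silverbay Ventures LLC → Crosswind Capital LLC → Bluewater Mining NL (R1): 100% × 12% × 76% × 39% = 3.5568% of Stonebridge Partners LP.
Chain via Ridgefield Shipping BV → Quarry Energy Co. → Highfield Pharma AG (R1): 46% × 76% × 22% × 39% = 2.999568% of Stonebridge Partners LP.
Aggregating (R3): 3.5568% + 2.999568% = 6.556368%.

6.556368%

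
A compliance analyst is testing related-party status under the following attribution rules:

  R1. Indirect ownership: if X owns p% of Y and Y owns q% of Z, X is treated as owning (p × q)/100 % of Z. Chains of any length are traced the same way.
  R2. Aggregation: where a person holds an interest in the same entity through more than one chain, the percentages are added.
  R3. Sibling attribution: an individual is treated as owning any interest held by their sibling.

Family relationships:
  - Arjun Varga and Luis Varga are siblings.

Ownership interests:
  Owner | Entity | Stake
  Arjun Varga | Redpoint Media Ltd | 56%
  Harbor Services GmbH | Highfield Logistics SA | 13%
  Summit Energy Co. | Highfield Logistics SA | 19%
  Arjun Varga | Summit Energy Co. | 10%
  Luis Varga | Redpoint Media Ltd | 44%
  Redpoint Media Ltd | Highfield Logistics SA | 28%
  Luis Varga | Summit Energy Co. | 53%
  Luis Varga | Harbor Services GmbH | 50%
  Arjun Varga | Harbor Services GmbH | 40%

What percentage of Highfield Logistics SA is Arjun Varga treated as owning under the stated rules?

51.67%

By sibling attribution (R3), Arjun Varga is treated as also owning Luis Varga's interest in Redpoint Media Ltd, giving 56% + 44% = 100%.
By sibling attribution (R3), Arjun Varga is treated as also owning Luis Varga's interest in Summit Energy Co, giving 10% + 53% = 63%.
By sibling attribution (R3), Arjun Varga is treated as also owning Luis Varga's interest in Harbor Services GmbH, giving 40% + 50% = 90%.
Chain via Redpoint Media Ltd (R1): 100% × 28% = 28% of Highfield Logistics SA.
Chain via Summit Energy Co. (R1): 63% × 19% = 11.97% of Highfield Logistics SA.
Chain via Harbor Services GmbH (R1): 90% × 13% = 11.7% of Highfield Logistics SA.
Aggregating (R2): 28% + 11.97% + 11.7% = 51.67%.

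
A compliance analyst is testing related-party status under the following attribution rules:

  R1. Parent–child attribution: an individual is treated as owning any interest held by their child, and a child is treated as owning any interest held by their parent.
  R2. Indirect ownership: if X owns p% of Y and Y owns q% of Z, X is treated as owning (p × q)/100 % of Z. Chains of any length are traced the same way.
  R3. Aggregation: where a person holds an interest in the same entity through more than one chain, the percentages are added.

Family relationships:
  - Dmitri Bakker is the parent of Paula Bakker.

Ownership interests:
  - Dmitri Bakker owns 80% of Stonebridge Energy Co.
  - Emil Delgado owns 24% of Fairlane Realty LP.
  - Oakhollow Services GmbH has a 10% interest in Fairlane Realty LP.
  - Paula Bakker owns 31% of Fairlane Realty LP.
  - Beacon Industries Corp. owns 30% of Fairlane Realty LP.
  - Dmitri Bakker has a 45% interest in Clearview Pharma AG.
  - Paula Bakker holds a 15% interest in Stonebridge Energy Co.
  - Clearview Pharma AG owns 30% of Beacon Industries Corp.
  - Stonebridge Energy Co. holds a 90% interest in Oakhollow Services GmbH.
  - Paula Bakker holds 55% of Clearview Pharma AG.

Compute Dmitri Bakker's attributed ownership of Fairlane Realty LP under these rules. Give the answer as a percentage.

48.55%

By parent–child attribution (R1), Dmitri Bakker is treated as also owning Paula Bakker's interest in Stonebridge Energy Co, giving 80% + 15% = 95%.
By parent–child attribution (R1), Dmitri Bakker is treated as also owning Paula Bakker's interest in Clearview Pharma AG, giving 45% + 55% = 100%.
By parent–child attribution (R1), Dmitri Bakker is treated as owning Paula Bakker's 31% interest in Fairlane Realty LP.
Chain via Stonebridge Energy Co. → Oakhollow Services GmbH (R2): 95% × 90% × 10% = 8.55% of Fairlane Realty LP.
Chain via Clearview Pharma AG → Beacon Industries Corp. (R2): 100% × 30% × 30% = 9% of Fairlane Realty LP.
Direct interest in Fairlane Realty LP: 31%.
Aggregating (R3): 8.55% + 9% + 31% = 48.55%.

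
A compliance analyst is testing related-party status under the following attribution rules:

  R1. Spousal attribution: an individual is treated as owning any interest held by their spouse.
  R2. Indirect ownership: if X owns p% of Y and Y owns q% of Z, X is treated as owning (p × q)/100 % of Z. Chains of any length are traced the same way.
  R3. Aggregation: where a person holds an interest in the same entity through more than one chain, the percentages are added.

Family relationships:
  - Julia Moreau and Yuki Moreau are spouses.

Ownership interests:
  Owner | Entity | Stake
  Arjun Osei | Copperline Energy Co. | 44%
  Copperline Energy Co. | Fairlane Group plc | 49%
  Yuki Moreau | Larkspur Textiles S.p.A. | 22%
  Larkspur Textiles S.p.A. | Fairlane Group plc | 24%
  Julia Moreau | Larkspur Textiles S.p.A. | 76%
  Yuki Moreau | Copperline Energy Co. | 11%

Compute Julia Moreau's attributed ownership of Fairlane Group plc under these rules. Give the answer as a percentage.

By spousal attribution (R1), Julia Moreau is treated as also owning Yuki Moreau's interest in Larkspur Textiles S.p.A, giving 76% + 22% = 98%.
By spousal attribution (R1), Julia Moreau is treated as owning Yuki Moreau's 11% interest in Copperline Energy Co.
Chain via Larkspur Textiles S.p.A. (R2): 98% × 24% = 23.52% of Fairlane Group plc.
Chain via Copperline Energy Co. (R2): 11% × 49% = 5.39% of Fairlane Group plc.
Aggregating (R3): 23.52% + 5.39% = 28.91%.

28.91%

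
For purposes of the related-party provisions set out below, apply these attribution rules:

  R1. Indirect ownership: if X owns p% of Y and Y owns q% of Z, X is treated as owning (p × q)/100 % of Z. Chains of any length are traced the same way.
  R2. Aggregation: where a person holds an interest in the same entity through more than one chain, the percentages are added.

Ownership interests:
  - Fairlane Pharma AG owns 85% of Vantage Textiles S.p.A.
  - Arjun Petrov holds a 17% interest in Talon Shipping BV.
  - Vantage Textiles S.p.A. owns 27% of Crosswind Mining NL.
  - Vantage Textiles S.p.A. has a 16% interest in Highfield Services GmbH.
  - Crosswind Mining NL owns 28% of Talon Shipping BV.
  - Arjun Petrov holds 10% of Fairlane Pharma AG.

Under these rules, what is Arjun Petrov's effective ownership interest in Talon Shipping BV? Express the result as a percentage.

Chain via Fairlane Pharma AG → Vantage Textiles S.p.A. → Crosswind Mining NL (R1): 10% × 85% × 27% × 28% = 0.6426% of Talon Shipping BV.
Direct interest in Talon Shipping BV: 17%.
Aggregating (R2): 0.6426% + 17% = 17.6426%.

17.6426%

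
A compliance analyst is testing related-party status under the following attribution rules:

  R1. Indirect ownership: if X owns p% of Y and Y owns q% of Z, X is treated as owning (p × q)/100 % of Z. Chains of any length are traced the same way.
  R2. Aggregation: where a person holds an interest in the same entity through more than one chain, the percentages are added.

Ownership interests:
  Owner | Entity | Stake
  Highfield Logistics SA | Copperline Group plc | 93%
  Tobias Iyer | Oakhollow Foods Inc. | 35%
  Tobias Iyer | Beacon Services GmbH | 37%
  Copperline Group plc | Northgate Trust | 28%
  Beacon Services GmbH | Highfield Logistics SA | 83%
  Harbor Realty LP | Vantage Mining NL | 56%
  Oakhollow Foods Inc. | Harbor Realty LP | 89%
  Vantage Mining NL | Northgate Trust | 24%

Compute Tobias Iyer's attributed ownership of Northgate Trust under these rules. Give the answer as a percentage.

Chain via Oakhollow Foods Inc. → Harbor Realty LP → Vantage Mining NL (R1): 35% × 89% × 56% × 24% = 4.18656% of Northgate Trust.
Chain via Beacon Services GmbH → Highfield Logistics SA → Copperline Group plc (R1): 37% × 83% × 93% × 28% = 7.996884% of Northgate Trust.
Aggregating (R2): 4.18656% + 7.996884% = 12.183444%.

12.183444%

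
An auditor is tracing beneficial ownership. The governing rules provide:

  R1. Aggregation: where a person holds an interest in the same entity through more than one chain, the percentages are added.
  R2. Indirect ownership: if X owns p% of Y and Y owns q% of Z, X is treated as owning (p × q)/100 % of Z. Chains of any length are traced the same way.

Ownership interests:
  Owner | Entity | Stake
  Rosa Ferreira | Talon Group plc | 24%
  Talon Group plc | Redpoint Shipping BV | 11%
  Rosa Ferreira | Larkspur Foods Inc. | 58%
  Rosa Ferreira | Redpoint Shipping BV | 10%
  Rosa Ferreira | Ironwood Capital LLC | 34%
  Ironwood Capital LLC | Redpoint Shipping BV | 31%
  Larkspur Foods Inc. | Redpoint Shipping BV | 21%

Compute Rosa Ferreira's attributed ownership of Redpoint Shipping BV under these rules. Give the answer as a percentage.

Chain via Ironwood Capital LLC (R2): 34% × 31% = 10.54% of Redpoint Shipping BV.
Chain via Talon Group plc (R2): 24% × 11% = 2.64% of Redpoint Shipping BV.
Chain via Larkspur Foods Inc. (R2): 58% × 21% = 12.18% of Redpoint Shipping BV.
Direct interest in Redpoint Shipping BV: 10%.
Aggregating (R1): 10.54% + 2.64% + 12.18% + 10% = 35.36%.

35.36%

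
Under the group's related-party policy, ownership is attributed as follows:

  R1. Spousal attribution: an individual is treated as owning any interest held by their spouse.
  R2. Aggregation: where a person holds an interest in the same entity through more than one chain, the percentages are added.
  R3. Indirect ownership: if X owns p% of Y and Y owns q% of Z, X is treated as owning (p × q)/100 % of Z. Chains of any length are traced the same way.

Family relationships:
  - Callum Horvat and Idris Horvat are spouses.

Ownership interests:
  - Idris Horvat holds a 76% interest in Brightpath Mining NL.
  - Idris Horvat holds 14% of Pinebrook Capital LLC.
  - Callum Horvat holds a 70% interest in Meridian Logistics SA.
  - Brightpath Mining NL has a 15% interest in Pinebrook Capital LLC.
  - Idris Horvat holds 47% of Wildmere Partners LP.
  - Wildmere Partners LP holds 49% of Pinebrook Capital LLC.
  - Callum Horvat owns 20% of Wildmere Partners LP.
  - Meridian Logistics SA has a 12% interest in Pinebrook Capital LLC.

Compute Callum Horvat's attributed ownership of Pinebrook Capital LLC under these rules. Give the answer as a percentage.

66.63%

By spousal attribution (R1), Callum Horvat is treated as also owning Idris Horvat's interest in Wildmere Partners LP, giving 20% + 47% = 67%.
By spousal attribution (R1), Callum Horvat is treated as owning Idris Horvat's 76% interest in Brightpath Mining NL.
By spousal attribution (R1), Callum Horvat is treated as owning Idris Horvat's 14% interest in Pinebrook Capital LLC.
Chain via Meridian Logistics SA (R3): 70% × 12% = 8.4% of Pinebrook Capital LLC.
Chain via Wildmere Partners LP (R3): 67% × 49% = 32.83% of Pinebrook Capital LLC.
Chain via Brightpath Mining NL (R3): 76% × 15% = 11.4% of Pinebrook Capital LLC.
Direct interest in Pinebrook Capital LLC: 14%.
Aggregating (R2): 8.4% + 32.83% + 11.4% + 14% = 66.63%.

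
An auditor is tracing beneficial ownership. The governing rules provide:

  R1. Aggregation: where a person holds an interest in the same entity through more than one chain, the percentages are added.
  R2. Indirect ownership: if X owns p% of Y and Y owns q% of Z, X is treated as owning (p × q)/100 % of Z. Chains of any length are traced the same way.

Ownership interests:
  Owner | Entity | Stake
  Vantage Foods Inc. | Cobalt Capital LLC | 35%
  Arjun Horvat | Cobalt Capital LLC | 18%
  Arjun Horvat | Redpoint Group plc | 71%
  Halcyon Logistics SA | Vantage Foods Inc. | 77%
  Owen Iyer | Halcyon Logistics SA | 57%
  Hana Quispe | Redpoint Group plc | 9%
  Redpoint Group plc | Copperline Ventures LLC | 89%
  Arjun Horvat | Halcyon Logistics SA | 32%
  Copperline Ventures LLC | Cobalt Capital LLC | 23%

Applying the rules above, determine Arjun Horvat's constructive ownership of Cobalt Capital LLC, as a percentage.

41.1577%

Chain via Redpoint Group plc → Copperline Ventures LLC (R2): 71% × 89% × 23% = 14.5337% of Cobalt Capital LLC.
Chain via Halcyon Logistics SA → Vantage Foods Inc. (R2): 32% × 77% × 35% = 8.624% of Cobalt Capital LLC.
Direct interest in Cobalt Capital LLC: 18%.
Aggregating (R1): 14.5337% + 8.624% + 18% = 41.1577%.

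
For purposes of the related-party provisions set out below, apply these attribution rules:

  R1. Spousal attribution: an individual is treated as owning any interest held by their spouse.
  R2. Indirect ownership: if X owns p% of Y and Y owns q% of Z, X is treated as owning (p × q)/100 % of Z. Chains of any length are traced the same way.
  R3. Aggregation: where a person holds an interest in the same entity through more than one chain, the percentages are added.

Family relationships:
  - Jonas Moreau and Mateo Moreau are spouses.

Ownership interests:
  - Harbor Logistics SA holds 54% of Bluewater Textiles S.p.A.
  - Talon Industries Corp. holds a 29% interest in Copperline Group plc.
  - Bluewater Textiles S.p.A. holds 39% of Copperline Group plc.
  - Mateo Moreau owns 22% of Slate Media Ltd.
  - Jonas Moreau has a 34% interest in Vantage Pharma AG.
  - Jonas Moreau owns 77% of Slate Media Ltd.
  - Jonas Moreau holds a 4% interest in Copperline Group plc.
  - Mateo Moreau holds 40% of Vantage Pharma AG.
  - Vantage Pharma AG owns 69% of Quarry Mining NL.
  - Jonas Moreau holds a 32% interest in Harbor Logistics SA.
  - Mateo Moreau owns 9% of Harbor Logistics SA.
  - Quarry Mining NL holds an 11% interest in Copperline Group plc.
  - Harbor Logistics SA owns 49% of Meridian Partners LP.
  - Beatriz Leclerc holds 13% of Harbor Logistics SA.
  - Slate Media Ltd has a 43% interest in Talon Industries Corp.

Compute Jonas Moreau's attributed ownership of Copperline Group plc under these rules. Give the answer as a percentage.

By spousal attribution (R1), Jonas Moreau is treated as also owning Mateo Moreau's interest in Slate Media Ltd, giving 77% + 22% = 99%.
By spousal attribution (R1), Jonas Moreau is treated as also owning Mateo Moreau's interest in Vantage Pharma AG, giving 34% + 40% = 74%.
By spousal attribution (R1), Jonas Moreau is treated as also owning Mateo Moreau's interest in Harbor Logistics SA, giving 32% + 9% = 41%.
Chain via Slate Media Ltd → Talon Industries Corp. (R2): 99% × 43% × 29% = 12.3453% of Copperline Group plc.
Chain via Vantage Pharma AG → Quarry Mining NL (R2): 74% × 69% × 11% = 5.6166% of Copperline Group plc.
Chain via Harbor Logistics SA → Bluewater Textiles S.p.A. (R2): 41% × 54% × 39% = 8.6346% of Copperline Group plc.
Direct interest in Copperline Group plc: 4%.
Aggregating (R3): 12.3453% + 5.6166% + 8.6346% + 4% = 30.5965%.

30.5965%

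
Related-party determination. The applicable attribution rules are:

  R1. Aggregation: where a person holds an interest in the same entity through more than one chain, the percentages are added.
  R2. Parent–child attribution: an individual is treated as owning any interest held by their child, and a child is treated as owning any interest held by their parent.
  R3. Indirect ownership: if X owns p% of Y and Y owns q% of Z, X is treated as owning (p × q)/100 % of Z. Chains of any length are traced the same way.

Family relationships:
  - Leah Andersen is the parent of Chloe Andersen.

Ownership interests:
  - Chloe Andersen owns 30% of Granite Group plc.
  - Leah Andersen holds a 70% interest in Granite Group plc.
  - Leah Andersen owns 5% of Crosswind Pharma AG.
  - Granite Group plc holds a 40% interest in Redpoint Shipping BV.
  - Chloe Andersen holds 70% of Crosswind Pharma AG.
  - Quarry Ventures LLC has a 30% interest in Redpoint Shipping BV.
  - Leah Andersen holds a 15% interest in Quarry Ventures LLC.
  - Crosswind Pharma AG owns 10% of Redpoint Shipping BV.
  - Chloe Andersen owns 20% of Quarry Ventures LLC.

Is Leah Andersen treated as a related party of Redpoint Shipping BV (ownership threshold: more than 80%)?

By parent–child attribution (R2), Leah Andersen is treated as also owning Chloe Andersen's interest in Granite Group plc, giving 70% + 30% = 100%.
By parent–child attribution (R2), Leah Andersen is treated as also owning Chloe Andersen's interest in Crosswind Pharma AG, giving 5% + 70% = 75%.
By parent–child attribution (R2), Leah Andersen is treated as also owning Chloe Andersen's interest in Quarry Ventures LLC, giving 15% + 20% = 35%.
Chain via Granite Group plc (R3): 100% × 40% = 40% of Redpoint Shipping BV.
Chain via Crosswind Pharma AG (R3): 75% × 10% = 7.5% of Redpoint Shipping BV.
Chain via Quarry Ventures LLC (R3): 35% × 30% = 10.5% of Redpoint Shipping BV.
Aggregating (R1): 40% + 7.5% + 10.5% = 58%.
58% does not exceed the 80% threshold, so Leah is not a related party to Redpoint Shipping BV.

No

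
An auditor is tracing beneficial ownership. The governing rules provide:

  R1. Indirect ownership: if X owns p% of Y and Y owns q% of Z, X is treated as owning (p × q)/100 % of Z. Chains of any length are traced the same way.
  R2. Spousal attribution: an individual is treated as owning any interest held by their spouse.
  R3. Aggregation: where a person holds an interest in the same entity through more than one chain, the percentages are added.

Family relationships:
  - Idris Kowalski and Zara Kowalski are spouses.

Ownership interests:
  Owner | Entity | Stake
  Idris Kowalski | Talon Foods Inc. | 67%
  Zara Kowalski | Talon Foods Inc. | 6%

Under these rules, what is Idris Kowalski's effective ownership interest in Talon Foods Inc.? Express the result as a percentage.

By spousal attribution (R2), Idris Kowalski is treated as also owning Zara Kowalski's interest in Talon Foods Inc, giving 67% + 6% = 73%.
Direct interest in Talon Foods Inc: 73%.

73%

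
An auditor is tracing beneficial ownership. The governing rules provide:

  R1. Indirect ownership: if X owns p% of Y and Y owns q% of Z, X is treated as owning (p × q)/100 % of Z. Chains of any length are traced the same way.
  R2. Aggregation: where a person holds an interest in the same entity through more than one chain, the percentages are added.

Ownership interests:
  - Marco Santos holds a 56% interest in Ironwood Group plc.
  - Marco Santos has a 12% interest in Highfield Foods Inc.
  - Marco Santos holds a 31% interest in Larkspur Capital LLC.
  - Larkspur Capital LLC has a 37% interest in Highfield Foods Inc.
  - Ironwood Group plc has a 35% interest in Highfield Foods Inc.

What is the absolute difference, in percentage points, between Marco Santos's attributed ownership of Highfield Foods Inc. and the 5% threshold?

38.07

Chain via Larkspur Capital LLC (R1): 31% × 37% = 11.47% of Highfield Foods Inc.
Chain via Ironwood Group plc (R1): 56% × 35% = 19.6% of Highfield Foods Inc.
Direct interest in Highfield Foods Inc: 12%.
Aggregating (R2): 11.47% + 19.6% + 12% = 43.07%.
43.07% exceeds the 5% threshold by 38.07 percentage points.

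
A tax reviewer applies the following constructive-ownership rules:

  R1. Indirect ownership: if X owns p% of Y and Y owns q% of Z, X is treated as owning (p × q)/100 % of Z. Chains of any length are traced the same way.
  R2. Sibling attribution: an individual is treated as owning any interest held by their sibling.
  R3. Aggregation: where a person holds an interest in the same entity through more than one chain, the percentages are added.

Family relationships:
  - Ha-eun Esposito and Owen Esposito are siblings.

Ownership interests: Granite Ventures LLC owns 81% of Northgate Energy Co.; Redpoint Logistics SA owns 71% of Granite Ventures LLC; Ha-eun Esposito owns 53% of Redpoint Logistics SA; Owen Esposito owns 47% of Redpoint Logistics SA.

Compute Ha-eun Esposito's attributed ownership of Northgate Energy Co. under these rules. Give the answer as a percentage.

57.51%

By sibling attribution (R2), Ha-eun Esposito is treated as also owning Owen Esposito's interest in Redpoint Logistics SA, giving 53% + 47% = 100%.
Chain via Redpoint Logistics SA → Granite Ventures LLC (R1): 100% × 71% × 81% = 57.51% of Northgate Energy Co.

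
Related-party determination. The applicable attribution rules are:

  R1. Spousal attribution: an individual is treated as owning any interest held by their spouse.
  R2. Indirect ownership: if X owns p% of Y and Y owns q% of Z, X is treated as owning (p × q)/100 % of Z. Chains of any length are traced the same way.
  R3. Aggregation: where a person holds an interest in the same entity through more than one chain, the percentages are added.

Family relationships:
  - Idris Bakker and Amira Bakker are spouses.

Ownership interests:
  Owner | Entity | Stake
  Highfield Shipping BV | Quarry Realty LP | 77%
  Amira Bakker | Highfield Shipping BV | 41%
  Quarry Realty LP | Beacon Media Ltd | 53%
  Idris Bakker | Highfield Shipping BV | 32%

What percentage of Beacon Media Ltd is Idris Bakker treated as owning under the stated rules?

29.7913%

By spousal attribution (R1), Idris Bakker is treated as also owning Amira Bakker's interest in Highfield Shipping BV, giving 32% + 41% = 73%.
Chain via Highfield Shipping BV → Quarry Realty LP (R2): 73% × 77% × 53% = 29.7913% of Beacon Media Ltd.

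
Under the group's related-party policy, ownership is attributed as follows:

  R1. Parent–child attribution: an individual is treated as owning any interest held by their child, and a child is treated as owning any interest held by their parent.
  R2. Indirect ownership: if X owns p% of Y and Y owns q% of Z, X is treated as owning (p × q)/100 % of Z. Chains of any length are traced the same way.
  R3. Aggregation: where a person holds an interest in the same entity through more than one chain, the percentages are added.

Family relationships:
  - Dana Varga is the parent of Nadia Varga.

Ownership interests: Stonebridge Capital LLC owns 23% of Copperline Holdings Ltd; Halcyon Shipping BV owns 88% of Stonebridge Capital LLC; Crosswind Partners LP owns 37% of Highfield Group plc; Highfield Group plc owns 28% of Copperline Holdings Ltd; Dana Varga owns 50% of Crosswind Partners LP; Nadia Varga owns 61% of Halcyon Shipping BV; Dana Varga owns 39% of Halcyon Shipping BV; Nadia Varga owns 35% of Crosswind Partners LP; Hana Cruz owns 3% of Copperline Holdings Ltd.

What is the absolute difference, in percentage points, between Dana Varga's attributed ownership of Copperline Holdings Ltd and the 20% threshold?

9.046

By parent–child attribution (R1), Dana Varga is treated as also owning Nadia Varga's interest in Crosswind Partners LP, giving 50% + 35% = 85%.
By parent–child attribution (R1), Dana Varga is treated as also owning Nadia Varga's interest in Halcyon Shipping BV, giving 39% + 61% = 100%.
Chain via Crosswind Partners LP → Highfield Group plc (R2): 85% × 37% × 28% = 8.806% of Copperline Holdings Ltd.
Chain via Halcyon Shipping BV → Stonebridge Capital LLC (R2): 100% × 88% × 23% = 20.24% of Copperline Holdings Ltd.
Aggregating (R3): 8.806% + 20.24% = 29.046%.
29.046% exceeds the 20% threshold by 9.046 percentage points.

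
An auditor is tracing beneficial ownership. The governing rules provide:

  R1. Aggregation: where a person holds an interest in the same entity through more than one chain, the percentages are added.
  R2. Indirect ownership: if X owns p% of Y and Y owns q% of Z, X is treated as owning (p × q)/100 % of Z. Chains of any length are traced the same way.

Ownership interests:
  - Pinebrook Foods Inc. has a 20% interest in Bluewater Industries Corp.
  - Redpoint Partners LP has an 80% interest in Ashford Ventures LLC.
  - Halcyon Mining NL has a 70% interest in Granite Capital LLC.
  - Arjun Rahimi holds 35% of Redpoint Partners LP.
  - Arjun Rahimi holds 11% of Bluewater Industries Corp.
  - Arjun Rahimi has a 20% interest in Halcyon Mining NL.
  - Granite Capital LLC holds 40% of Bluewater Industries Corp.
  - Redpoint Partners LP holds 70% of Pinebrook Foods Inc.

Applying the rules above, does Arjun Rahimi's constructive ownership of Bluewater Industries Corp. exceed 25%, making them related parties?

No

Chain via Halcyon Mining NL → Granite Capital LLC (R2): 20% × 70% × 40% = 5.6% of Bluewater Industries Corp.
Chain via Redpoint Partners LP → Pinebrook Foods Inc. (R2): 35% × 70% × 20% = 4.9% of Bluewater Industries Corp.
Direct interest in Bluewater Industries Corp: 11%.
Aggregating (R1): 5.6% + 4.9% + 11% = 21.5%.
21.5% does not exceed the 25% threshold, so Arjun is not a related party to Bluewater Industries Corp.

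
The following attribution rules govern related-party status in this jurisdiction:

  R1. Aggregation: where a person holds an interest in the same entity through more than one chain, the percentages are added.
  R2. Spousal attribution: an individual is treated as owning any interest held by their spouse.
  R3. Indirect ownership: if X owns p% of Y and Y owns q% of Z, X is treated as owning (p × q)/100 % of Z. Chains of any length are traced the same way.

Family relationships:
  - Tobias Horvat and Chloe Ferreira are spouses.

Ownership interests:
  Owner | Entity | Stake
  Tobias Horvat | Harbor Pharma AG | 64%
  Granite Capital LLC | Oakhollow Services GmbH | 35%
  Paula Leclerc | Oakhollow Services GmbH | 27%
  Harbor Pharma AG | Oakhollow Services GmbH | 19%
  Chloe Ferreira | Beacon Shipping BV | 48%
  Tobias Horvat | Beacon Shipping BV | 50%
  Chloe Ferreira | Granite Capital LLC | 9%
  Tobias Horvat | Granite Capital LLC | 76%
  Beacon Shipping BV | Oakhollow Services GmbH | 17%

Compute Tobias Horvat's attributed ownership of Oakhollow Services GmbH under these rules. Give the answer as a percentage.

By spousal attribution (R2), Tobias Horvat is treated as also owning Chloe Ferreira's interest in Granite Capital LLC, giving 76% + 9% = 85%.
By spousal attribution (R2), Tobias Horvat is treated as also owning Chloe Ferreira's interest in Beacon Shipping BV, giving 50% + 48% = 98%.
Chain via Granite Capital LLC (R3): 85% × 35% = 29.75% of Oakhollow Services GmbH.
Chain via Harbor Pharma AG (R3): 64% × 19% = 12.16% of Oakhollow Services GmbH.
Chain via Beacon Shipping BV (R3): 98% × 17% = 16.66% of Oakhollow Services GmbH.
Aggregating (R1): 29.75% + 12.16% + 16.66% = 58.57%.

58.57%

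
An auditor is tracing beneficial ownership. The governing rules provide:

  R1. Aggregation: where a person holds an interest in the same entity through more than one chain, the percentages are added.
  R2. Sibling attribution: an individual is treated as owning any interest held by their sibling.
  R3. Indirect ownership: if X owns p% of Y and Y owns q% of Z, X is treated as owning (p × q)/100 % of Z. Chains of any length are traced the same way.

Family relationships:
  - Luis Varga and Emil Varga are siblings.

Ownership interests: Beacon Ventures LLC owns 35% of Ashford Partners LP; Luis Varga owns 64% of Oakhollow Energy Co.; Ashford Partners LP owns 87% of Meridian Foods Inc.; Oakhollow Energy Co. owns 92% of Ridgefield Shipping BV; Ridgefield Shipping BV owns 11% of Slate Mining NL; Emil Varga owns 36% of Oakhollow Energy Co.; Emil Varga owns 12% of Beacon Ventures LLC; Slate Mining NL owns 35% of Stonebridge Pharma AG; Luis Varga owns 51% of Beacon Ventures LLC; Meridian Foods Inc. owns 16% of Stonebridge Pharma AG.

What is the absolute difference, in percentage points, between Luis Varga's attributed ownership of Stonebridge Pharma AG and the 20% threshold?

13.38864

By sibling attribution (R2), Luis Varga is treated as also owning Emil Varga's interest in Beacon Ventures LLC, giving 51% + 12% = 63%.
By sibling attribution (R2), Luis Varga is treated as also owning Emil Varga's interest in Oakhollow Energy Co, giving 64% + 36% = 100%.
Chain via Beacon Ventures LLC → Ashford Partners LP → Meridian Foods Inc. (R3): 63% × 35% × 87% × 16% = 3.06936% of Stonebridge Pharma AG.
Chain via Oakhollow Energy Co. → Ridgefield Shipping BV → Slate Mining NL (R3): 100% × 92% × 11% × 35% = 3.542% of Stonebridge Pharma AG.
Aggregating (R1): 3.06936% + 3.542% = 6.61136%.
6.61136% falls short of the 20% threshold by 13.38864 percentage points.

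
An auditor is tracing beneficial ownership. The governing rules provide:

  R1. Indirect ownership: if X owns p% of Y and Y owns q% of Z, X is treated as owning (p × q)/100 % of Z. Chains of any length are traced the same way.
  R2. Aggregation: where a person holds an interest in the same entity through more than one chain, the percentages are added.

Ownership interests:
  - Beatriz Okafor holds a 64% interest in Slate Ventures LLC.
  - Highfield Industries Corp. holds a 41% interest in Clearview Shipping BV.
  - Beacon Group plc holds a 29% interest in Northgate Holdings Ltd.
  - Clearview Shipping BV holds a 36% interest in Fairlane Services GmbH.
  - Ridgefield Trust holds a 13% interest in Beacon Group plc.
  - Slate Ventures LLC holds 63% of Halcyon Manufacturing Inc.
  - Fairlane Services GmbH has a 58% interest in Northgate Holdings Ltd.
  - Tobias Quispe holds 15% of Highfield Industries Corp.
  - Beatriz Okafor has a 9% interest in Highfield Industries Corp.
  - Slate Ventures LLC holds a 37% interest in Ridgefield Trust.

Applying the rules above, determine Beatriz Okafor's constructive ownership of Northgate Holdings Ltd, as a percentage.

Chain via Slate Ventures LLC → Ridgefield Trust → Beacon Group plc (R1): 64% × 37% × 13% × 29% = 0.892736% of Northgate Holdings Ltd.
Chain via Highfield Industries Corp. → Clearview Shipping BV → Fairlane Services GmbH (R1): 9% × 41% × 36% × 58% = 0.770472% of Northgate Holdings Ltd.
Aggregating (R2): 0.892736% + 0.770472% = 1.663208%.

1.663208%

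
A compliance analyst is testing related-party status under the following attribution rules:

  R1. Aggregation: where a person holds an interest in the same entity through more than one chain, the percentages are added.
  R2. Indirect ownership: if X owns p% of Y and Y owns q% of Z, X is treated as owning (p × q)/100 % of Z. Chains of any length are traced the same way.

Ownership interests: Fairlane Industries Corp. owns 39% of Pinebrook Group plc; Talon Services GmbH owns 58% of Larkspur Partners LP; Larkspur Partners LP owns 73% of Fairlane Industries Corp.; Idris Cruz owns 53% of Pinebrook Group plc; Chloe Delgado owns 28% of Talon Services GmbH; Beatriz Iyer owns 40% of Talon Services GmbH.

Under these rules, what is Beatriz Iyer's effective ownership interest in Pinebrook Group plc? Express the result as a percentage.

Chain via Talon Services GmbH → Larkspur Partners LP → Fairlane Industries Corp. (R2): 40% × 58% × 73% × 39% = 6.60504% of Pinebrook Group plc.

6.60504%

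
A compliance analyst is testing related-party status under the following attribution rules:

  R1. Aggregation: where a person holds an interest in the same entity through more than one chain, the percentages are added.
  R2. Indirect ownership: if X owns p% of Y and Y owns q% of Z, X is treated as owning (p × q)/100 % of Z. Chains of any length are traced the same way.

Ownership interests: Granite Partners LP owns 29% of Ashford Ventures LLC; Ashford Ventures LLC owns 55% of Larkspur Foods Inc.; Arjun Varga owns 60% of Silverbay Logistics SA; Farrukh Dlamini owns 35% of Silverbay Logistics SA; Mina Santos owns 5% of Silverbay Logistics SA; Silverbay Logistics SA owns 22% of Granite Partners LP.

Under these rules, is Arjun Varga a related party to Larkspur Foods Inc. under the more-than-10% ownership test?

Chain via Silverbay Logistics SA → Granite Partners LP → Ashford Ventures LLC (R2): 60% × 22% × 29% × 55% = 2.1054% of Larkspur Foods Inc.
2.1054% does not exceed the 10% threshold, so Arjun is not a related party to Larkspur Foods Inc.

No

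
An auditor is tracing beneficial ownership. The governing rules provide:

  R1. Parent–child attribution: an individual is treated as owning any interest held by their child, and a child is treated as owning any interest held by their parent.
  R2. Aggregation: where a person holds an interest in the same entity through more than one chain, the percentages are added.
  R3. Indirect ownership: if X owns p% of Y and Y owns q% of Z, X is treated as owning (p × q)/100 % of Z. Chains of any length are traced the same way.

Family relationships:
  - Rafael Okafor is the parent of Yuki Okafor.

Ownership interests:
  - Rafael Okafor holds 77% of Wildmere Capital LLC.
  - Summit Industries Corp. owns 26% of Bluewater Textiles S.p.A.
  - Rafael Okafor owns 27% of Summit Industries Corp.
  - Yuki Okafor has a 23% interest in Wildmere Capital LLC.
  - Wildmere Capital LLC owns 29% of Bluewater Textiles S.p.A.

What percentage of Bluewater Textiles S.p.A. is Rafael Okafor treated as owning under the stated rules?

By parent–child attribution (R1), Rafael Okafor is treated as also owning Yuki Okafor's interest in Wildmere Capital LLC, giving 77% + 23% = 100%.
Chain via Summit Industries Corp. (R3): 27% × 26% = 7.02% of Bluewater Textiles S.p.A.
Chain via Wildmere Capital LLC (R3): 100% × 29% = 29% of Bluewater Textiles S.p.A.
Aggregating (R2): 7.02% + 29% = 36.02%.

36.02%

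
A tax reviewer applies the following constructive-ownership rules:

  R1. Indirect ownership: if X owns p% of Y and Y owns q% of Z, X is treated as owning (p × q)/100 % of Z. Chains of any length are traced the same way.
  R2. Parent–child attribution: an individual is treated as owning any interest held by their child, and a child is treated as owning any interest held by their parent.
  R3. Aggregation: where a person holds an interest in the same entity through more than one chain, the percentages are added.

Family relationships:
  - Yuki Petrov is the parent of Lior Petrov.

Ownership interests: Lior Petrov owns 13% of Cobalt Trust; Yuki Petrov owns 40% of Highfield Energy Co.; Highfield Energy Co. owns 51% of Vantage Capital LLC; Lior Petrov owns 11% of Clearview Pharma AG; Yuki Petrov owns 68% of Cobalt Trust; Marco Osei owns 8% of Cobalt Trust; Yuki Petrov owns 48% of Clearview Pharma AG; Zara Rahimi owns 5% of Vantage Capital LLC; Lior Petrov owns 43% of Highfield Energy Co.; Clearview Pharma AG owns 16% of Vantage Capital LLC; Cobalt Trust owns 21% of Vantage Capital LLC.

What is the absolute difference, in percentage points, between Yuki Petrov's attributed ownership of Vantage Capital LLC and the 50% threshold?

18.78

By parent–child attribution (R2), Yuki Petrov is treated as also owning Lior Petrov's interest in Cobalt Trust, giving 68% + 13% = 81%.
By parent–child attribution (R2), Yuki Petrov is treated as also owning Lior Petrov's interest in Clearview Pharma AG, giving 48% + 11% = 59%.
By parent–child attribution (R2), Yuki Petrov is treated as also owning Lior Petrov's interest in Highfield Energy Co, giving 40% + 43% = 83%.
Chain via Cobalt Trust (R1): 81% × 21% = 17.01% of Vantage Capital LLC.
Chain via Clearview Pharma AG (R1): 59% × 16% = 9.44% of Vantage Capital LLC.
Chain via Highfield Energy Co. (R1): 83% × 51% = 42.33% of Vantage Capital LLC.
Aggregating (R3): 17.01% + 9.44% + 42.33% = 68.78%.
68.78% exceeds the 50% threshold by 18.78 percentage points.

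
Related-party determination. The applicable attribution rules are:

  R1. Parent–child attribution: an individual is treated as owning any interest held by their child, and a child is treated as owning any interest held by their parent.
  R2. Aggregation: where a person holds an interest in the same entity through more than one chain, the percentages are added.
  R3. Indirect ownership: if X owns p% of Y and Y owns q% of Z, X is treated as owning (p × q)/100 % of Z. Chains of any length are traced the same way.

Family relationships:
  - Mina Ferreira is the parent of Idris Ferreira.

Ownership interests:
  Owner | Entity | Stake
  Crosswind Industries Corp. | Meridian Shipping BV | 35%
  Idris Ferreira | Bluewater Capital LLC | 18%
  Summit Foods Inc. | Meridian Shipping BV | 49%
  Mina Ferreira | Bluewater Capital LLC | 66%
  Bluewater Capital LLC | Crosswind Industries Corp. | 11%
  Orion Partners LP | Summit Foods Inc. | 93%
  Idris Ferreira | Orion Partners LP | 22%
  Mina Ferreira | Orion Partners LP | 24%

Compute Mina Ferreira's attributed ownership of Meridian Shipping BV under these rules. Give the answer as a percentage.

24.1962%

By parent–child attribution (R1), Mina Ferreira is treated as also owning Idris Ferreira's interest in Orion Partners LP, giving 24% + 22% = 46%.
By parent–child attribution (R1), Mina Ferreira is treated as also owning Idris Ferreira's interest in Bluewater Capital LLC, giving 66% + 18% = 84%.
Chain via Orion Partners LP → Summit Foods Inc. (R3): 46% × 93% × 49% = 20.9622% of Meridian Shipping BV.
Chain via Bluewater Capital LLC → Crosswind Industries Corp. (R3): 84% × 11% × 35% = 3.234% of Meridian Shipping BV.
Aggregating (R2): 20.9622% + 3.234% = 24.1962%.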